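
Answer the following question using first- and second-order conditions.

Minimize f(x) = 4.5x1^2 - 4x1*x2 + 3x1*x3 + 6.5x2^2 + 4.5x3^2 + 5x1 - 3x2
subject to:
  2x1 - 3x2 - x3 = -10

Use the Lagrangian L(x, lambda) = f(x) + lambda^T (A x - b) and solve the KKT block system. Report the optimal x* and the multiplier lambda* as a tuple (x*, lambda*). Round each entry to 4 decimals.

Form the Lagrangian:
  L(x, lambda) = (1/2) x^T Q x + c^T x + lambda^T (A x - b)
Stationarity (grad_x L = 0): Q x + c + A^T lambda = 0.
Primal feasibility: A x = b.

This gives the KKT block system:
  [ Q   A^T ] [ x     ]   [-c ]
  [ A    0  ] [ lambda ] = [ b ]

Solving the linear system:
  x*      = (-2.2083, 1.3303, 1.5926)
  lambda* = (7.7089)
  f(x*)   = 31.0282

x* = (-2.2083, 1.3303, 1.5926), lambda* = (7.7089)


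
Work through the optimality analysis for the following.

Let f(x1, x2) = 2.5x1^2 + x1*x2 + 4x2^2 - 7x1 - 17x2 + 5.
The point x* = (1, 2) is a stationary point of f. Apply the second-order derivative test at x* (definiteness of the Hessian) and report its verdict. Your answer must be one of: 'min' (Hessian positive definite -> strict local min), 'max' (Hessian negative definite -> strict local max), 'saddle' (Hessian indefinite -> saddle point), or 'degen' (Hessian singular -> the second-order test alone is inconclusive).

Compute the Hessian H = grad^2 f:
  H = [[5, 1], [1, 8]]
Verify stationarity: grad f(x*) = H x* + g = (0, 0).
Eigenvalues of H: 4.6972, 8.3028.
Both eigenvalues > 0, so H is positive definite -> x* is a strict local min.

min


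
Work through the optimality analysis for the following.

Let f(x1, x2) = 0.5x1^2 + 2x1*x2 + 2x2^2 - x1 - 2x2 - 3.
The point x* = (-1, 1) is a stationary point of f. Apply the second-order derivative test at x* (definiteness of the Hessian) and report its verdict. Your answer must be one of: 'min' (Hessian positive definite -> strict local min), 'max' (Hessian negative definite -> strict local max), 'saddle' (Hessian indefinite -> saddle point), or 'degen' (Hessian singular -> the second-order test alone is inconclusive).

Compute the Hessian H = grad^2 f:
  H = [[1, 2], [2, 4]]
Verify stationarity: grad f(x*) = H x* + g = (0, 0).
Eigenvalues of H: 0, 5.
H has a zero eigenvalue (singular; positive semidefinite but not definite), so H is neither positive definite, negative definite, nor indefinite. The second-order test alone is inconclusive -> degen.
(Indeed, f is constant along the null direction of H through x*, so x* is not a strict local extremum.)

degen


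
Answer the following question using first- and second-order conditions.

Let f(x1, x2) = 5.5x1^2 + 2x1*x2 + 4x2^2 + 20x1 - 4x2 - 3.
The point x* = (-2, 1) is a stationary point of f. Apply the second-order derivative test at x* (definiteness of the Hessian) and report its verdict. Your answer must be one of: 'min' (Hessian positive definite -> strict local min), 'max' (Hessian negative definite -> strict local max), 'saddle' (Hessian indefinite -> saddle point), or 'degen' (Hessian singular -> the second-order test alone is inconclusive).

Compute the Hessian H = grad^2 f:
  H = [[11, 2], [2, 8]]
Verify stationarity: grad f(x*) = H x* + g = (0, 0).
Eigenvalues of H: 7, 12.
Both eigenvalues > 0, so H is positive definite -> x* is a strict local min.

min


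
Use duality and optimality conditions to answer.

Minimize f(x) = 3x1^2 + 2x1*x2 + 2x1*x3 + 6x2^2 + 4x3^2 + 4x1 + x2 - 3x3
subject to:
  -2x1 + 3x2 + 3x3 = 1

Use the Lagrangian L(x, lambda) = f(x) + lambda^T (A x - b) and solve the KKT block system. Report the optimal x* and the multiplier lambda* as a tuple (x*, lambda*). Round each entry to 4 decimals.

Form the Lagrangian:
  L(x, lambda) = (1/2) x^T Q x + c^T x + lambda^T (A x - b)
Stationarity (grad_x L = 0): Q x + c + A^T lambda = 0.
Primal feasibility: A x = b.

This gives the KKT block system:
  [ Q   A^T ] [ x     ]   [-c ]
  [ A    0  ] [ lambda ] = [ b ]

Solving the linear system:
  x*      = (-0.4444, -0.1852, 0.2222)
  lambda* = (0.7037)
  f(x*)   = -1.6667

x* = (-0.4444, -0.1852, 0.2222), lambda* = (0.7037)


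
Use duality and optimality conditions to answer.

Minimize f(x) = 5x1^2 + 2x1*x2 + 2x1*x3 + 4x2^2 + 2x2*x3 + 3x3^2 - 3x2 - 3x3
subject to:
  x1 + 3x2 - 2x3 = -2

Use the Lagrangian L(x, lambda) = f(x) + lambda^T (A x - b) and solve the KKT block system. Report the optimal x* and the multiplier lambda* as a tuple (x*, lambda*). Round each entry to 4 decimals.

Form the Lagrangian:
  L(x, lambda) = (1/2) x^T Q x + c^T x + lambda^T (A x - b)
Stationarity (grad_x L = 0): Q x + c + A^T lambda = 0.
Primal feasibility: A x = b.

This gives the KKT block system:
  [ Q   A^T ] [ x     ]   [-c ]
  [ A    0  ] [ lambda ] = [ b ]

Solving the linear system:
  x*      = (-0.228, -0.0402, 0.8257)
  lambda* = (0.7088)
  f(x*)   = -0.4693

x* = (-0.228, -0.0402, 0.8257), lambda* = (0.7088)


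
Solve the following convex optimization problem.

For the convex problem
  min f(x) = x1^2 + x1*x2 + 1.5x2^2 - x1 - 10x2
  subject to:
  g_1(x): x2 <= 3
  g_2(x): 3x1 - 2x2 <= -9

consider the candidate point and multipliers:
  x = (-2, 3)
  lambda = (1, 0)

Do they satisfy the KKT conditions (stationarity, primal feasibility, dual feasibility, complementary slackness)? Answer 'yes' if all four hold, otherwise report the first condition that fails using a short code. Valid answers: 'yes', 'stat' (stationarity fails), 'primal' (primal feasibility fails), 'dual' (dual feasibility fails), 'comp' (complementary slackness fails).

Gradient of f: grad f(x) = Q x + c = (-2, -3)
Constraint values g_i(x) = a_i^T x - b_i:
  g_1((-2, 3)) = 0
  g_2((-2, 3)) = -3
Stationarity residual: grad f(x) + sum_i lambda_i a_i = (-2, -2)
  -> stationarity FAILS
Primal feasibility (all g_i <= 0): OK
Dual feasibility (all lambda_i >= 0): OK
Complementary slackness (lambda_i * g_i(x) = 0 for all i): OK

Verdict: the first failing condition is stationarity -> stat.

stat


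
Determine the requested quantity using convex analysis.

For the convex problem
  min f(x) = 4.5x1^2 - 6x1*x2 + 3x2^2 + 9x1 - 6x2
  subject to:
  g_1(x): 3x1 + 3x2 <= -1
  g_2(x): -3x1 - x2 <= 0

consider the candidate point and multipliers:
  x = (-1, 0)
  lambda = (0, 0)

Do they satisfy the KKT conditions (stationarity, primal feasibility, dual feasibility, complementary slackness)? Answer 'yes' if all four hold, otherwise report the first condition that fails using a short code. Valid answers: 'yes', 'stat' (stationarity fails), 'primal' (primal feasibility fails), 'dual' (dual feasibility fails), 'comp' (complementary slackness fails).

Gradient of f: grad f(x) = Q x + c = (0, 0)
Constraint values g_i(x) = a_i^T x - b_i:
  g_1((-1, 0)) = -2
  g_2((-1, 0)) = 3
Stationarity residual: grad f(x) + sum_i lambda_i a_i = (0, 0)
  -> stationarity OK
Primal feasibility (all g_i <= 0): FAILS
Dual feasibility (all lambda_i >= 0): OK
Complementary slackness (lambda_i * g_i(x) = 0 for all i): OK

Verdict: the first failing condition is primal_feasibility -> primal.

primal


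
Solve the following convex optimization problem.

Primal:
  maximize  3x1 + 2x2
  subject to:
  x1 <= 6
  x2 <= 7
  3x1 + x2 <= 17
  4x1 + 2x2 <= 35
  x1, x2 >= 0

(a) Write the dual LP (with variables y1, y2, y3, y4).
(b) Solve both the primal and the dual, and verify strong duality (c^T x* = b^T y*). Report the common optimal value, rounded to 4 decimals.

The standard primal-dual pair for 'max c^T x s.t. A x <= b, x >= 0' is:
  Dual:  min b^T y  s.t.  A^T y >= c,  y >= 0.

So the dual LP is:
  minimize  6y1 + 7y2 + 17y3 + 35y4
  subject to:
    y1 + 3y3 + 4y4 >= 3
    y2 + y3 + 2y4 >= 2
    y1, y2, y3, y4 >= 0

Solving the primal: x* = (3.3333, 7).
  primal value c^T x* = 24.
Solving the dual: y* = (0, 1, 1, 0).
  dual value b^T y* = 24.
Strong duality: c^T x* = b^T y*. Confirmed.

24


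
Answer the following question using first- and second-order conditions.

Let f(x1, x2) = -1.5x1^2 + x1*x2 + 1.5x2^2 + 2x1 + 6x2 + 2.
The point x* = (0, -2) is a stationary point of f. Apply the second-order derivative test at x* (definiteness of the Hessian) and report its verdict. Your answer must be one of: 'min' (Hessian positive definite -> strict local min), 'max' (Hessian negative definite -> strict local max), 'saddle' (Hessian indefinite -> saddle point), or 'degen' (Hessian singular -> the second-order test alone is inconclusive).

Compute the Hessian H = grad^2 f:
  H = [[-3, 1], [1, 3]]
Verify stationarity: grad f(x*) = H x* + g = (0, 0).
Eigenvalues of H: -3.1623, 3.1623.
Eigenvalues have mixed signs, so H is indefinite -> x* is a saddle point.

saddle


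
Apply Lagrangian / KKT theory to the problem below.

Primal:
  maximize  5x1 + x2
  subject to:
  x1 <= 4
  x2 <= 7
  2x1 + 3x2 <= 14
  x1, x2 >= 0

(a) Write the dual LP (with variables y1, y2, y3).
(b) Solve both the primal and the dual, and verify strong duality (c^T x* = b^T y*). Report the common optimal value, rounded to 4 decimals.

The standard primal-dual pair for 'max c^T x s.t. A x <= b, x >= 0' is:
  Dual:  min b^T y  s.t.  A^T y >= c,  y >= 0.

So the dual LP is:
  minimize  4y1 + 7y2 + 14y3
  subject to:
    y1 + 2y3 >= 5
    y2 + 3y3 >= 1
    y1, y2, y3 >= 0

Solving the primal: x* = (4, 2).
  primal value c^T x* = 22.
Solving the dual: y* = (4.3333, 0, 0.3333).
  dual value b^T y* = 22.
Strong duality: c^T x* = b^T y*. Confirmed.

22


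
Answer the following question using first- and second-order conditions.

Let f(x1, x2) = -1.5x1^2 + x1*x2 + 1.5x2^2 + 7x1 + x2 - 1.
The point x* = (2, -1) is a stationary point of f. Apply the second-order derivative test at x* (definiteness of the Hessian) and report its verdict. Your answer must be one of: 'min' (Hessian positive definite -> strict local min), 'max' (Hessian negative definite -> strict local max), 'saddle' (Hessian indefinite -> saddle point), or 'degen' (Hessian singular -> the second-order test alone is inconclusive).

Compute the Hessian H = grad^2 f:
  H = [[-3, 1], [1, 3]]
Verify stationarity: grad f(x*) = H x* + g = (0, 0).
Eigenvalues of H: -3.1623, 3.1623.
Eigenvalues have mixed signs, so H is indefinite -> x* is a saddle point.

saddle


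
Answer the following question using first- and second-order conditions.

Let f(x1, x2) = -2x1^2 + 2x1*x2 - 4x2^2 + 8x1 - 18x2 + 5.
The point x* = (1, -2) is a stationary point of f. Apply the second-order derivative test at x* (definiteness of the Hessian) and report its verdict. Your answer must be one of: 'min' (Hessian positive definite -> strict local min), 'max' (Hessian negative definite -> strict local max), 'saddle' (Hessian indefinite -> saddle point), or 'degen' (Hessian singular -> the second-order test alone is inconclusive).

Compute the Hessian H = grad^2 f:
  H = [[-4, 2], [2, -8]]
Verify stationarity: grad f(x*) = H x* + g = (0, 0).
Eigenvalues of H: -8.8284, -3.1716.
Both eigenvalues < 0, so H is negative definite -> x* is a strict local max.

max


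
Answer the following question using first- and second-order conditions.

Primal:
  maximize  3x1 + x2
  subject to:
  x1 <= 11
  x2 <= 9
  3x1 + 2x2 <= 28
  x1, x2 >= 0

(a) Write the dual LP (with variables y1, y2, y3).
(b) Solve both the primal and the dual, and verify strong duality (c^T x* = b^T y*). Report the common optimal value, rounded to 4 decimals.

The standard primal-dual pair for 'max c^T x s.t. A x <= b, x >= 0' is:
  Dual:  min b^T y  s.t.  A^T y >= c,  y >= 0.

So the dual LP is:
  minimize  11y1 + 9y2 + 28y3
  subject to:
    y1 + 3y3 >= 3
    y2 + 2y3 >= 1
    y1, y2, y3 >= 0

Solving the primal: x* = (9.3333, 0).
  primal value c^T x* = 28.
Solving the dual: y* = (0, 0, 1).
  dual value b^T y* = 28.
Strong duality: c^T x* = b^T y*. Confirmed.

28


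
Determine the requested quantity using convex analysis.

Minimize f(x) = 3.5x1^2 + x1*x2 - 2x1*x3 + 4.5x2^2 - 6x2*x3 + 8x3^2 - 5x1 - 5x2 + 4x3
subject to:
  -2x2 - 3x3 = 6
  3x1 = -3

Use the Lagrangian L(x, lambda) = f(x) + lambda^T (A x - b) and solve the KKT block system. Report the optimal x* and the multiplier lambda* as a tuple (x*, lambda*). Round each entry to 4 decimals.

Form the Lagrangian:
  L(x, lambda) = (1/2) x^T Q x + c^T x + lambda^T (A x - b)
Stationarity (grad_x L = 0): Q x + c + A^T lambda = 0.
Primal feasibility: A x = b.

This gives the KKT block system:
  [ Q   A^T ] [ x     ]   [-c ]
  [ A    0  ] [ lambda ] = [ b ]

Solving the linear system:
  x*      = (-1, -0.9677, -1.3548)
  lambda* = (-3.2903, 3.4194)
  f(x*)   = 17.2097

x* = (-1, -0.9677, -1.3548), lambda* = (-3.2903, 3.4194)


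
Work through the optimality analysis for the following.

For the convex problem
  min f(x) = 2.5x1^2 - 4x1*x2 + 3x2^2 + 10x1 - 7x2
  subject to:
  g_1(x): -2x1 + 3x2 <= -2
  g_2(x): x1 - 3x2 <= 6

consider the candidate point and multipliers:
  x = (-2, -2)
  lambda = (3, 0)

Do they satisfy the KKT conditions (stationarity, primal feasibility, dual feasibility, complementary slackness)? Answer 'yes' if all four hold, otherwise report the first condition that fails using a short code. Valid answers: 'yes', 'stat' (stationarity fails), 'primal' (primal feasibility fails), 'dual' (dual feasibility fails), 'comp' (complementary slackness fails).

Gradient of f: grad f(x) = Q x + c = (8, -11)
Constraint values g_i(x) = a_i^T x - b_i:
  g_1((-2, -2)) = 0
  g_2((-2, -2)) = -2
Stationarity residual: grad f(x) + sum_i lambda_i a_i = (2, -2)
  -> stationarity FAILS
Primal feasibility (all g_i <= 0): OK
Dual feasibility (all lambda_i >= 0): OK
Complementary slackness (lambda_i * g_i(x) = 0 for all i): OK

Verdict: the first failing condition is stationarity -> stat.

stat


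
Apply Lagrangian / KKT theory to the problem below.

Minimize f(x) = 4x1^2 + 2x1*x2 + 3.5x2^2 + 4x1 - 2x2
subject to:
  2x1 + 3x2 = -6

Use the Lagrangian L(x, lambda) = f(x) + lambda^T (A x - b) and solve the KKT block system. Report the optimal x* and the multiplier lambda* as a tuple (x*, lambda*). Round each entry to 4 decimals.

Form the Lagrangian:
  L(x, lambda) = (1/2) x^T Q x + c^T x + lambda^T (A x - b)
Stationarity (grad_x L = 0): Q x + c + A^T lambda = 0.
Primal feasibility: A x = b.

This gives the KKT block system:
  [ Q   A^T ] [ x     ]   [-c ]
  [ A    0  ] [ lambda ] = [ b ]

Solving the linear system:
  x*      = (-1.2632, -1.1579)
  lambda* = (4.2105)
  f(x*)   = 11.2632

x* = (-1.2632, -1.1579), lambda* = (4.2105)


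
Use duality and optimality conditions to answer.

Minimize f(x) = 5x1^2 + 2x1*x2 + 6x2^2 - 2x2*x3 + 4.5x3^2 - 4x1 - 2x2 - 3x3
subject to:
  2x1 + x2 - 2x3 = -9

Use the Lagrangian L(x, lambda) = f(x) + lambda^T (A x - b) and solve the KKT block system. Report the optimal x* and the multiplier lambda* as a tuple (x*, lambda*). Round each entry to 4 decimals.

Form the Lagrangian:
  L(x, lambda) = (1/2) x^T Q x + c^T x + lambda^T (A x - b)
Stationarity (grad_x L = 0): Q x + c + A^T lambda = 0.
Primal feasibility: A x = b.

This gives the KKT block system:
  [ Q   A^T ] [ x     ]   [-c ]
  [ A    0  ] [ lambda ] = [ b ]

Solving the linear system:
  x*      = (-1.7671, 0.0165, 2.7412)
  lambda* = (10.8188)
  f(x*)   = 48.0906

x* = (-1.7671, 0.0165, 2.7412), lambda* = (10.8188)


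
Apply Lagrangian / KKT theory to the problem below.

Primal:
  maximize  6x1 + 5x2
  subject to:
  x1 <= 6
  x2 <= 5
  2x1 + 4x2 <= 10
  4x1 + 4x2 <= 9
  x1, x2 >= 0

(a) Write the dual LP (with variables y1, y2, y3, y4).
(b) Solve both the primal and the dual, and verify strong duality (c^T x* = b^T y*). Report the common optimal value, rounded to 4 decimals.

The standard primal-dual pair for 'max c^T x s.t. A x <= b, x >= 0' is:
  Dual:  min b^T y  s.t.  A^T y >= c,  y >= 0.

So the dual LP is:
  minimize  6y1 + 5y2 + 10y3 + 9y4
  subject to:
    y1 + 2y3 + 4y4 >= 6
    y2 + 4y3 + 4y4 >= 5
    y1, y2, y3, y4 >= 0

Solving the primal: x* = (2.25, 0).
  primal value c^T x* = 13.5.
Solving the dual: y* = (0, 0, 0, 1.5).
  dual value b^T y* = 13.5.
Strong duality: c^T x* = b^T y*. Confirmed.

13.5


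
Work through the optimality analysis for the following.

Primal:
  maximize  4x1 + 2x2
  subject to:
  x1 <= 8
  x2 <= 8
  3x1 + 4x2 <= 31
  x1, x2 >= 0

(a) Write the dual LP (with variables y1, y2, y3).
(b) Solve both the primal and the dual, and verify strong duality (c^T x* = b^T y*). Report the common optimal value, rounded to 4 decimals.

The standard primal-dual pair for 'max c^T x s.t. A x <= b, x >= 0' is:
  Dual:  min b^T y  s.t.  A^T y >= c,  y >= 0.

So the dual LP is:
  minimize  8y1 + 8y2 + 31y3
  subject to:
    y1 + 3y3 >= 4
    y2 + 4y3 >= 2
    y1, y2, y3 >= 0

Solving the primal: x* = (8, 1.75).
  primal value c^T x* = 35.5.
Solving the dual: y* = (2.5, 0, 0.5).
  dual value b^T y* = 35.5.
Strong duality: c^T x* = b^T y*. Confirmed.

35.5


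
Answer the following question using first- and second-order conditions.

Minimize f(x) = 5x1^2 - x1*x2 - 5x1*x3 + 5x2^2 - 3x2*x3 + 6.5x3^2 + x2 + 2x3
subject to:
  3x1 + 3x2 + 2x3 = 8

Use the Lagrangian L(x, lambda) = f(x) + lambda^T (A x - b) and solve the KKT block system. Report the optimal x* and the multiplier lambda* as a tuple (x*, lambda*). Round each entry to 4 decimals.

Form the Lagrangian:
  L(x, lambda) = (1/2) x^T Q x + c^T x + lambda^T (A x - b)
Stationarity (grad_x L = 0): Q x + c + A^T lambda = 0.
Primal feasibility: A x = b.

This gives the KKT block system:
  [ Q   A^T ] [ x     ]   [-c ]
  [ A    0  ] [ lambda ] = [ b ]

Solving the linear system:
  x*      = (1.1732, 0.9281, 0.8481)
  lambda* = (-2.1877)
  f(x*)   = 10.063

x* = (1.1732, 0.9281, 0.8481), lambda* = (-2.1877)


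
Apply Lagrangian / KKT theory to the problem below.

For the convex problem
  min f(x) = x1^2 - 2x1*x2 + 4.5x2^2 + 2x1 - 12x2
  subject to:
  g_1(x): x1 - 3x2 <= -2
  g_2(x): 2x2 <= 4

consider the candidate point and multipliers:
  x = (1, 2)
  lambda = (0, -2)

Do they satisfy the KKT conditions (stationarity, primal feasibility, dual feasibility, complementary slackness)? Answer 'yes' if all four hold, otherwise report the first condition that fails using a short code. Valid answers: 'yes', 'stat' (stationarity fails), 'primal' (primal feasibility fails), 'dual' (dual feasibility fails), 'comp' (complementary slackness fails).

Gradient of f: grad f(x) = Q x + c = (0, 4)
Constraint values g_i(x) = a_i^T x - b_i:
  g_1((1, 2)) = -3
  g_2((1, 2)) = 0
Stationarity residual: grad f(x) + sum_i lambda_i a_i = (0, 0)
  -> stationarity OK
Primal feasibility (all g_i <= 0): OK
Dual feasibility (all lambda_i >= 0): FAILS
Complementary slackness (lambda_i * g_i(x) = 0 for all i): OK

Verdict: the first failing condition is dual_feasibility -> dual.

dual


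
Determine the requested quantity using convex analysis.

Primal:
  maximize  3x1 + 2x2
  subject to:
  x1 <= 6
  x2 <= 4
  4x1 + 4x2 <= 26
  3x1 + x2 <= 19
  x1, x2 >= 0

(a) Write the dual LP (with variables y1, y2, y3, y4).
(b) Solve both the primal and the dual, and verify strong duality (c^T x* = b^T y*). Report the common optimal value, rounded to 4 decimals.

The standard primal-dual pair for 'max c^T x s.t. A x <= b, x >= 0' is:
  Dual:  min b^T y  s.t.  A^T y >= c,  y >= 0.

So the dual LP is:
  minimize  6y1 + 4y2 + 26y3 + 19y4
  subject to:
    y1 + 4y3 + 3y4 >= 3
    y2 + 4y3 + y4 >= 2
    y1, y2, y3, y4 >= 0

Solving the primal: x* = (6, 0.5).
  primal value c^T x* = 19.
Solving the dual: y* = (1, 0, 0.5, 0).
  dual value b^T y* = 19.
Strong duality: c^T x* = b^T y*. Confirmed.

19


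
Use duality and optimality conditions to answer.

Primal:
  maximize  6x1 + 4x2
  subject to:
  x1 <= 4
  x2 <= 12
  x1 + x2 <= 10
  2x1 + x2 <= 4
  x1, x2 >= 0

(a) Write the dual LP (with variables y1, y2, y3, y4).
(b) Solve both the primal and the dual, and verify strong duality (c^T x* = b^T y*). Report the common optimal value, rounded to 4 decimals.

The standard primal-dual pair for 'max c^T x s.t. A x <= b, x >= 0' is:
  Dual:  min b^T y  s.t.  A^T y >= c,  y >= 0.

So the dual LP is:
  minimize  4y1 + 12y2 + 10y3 + 4y4
  subject to:
    y1 + y3 + 2y4 >= 6
    y2 + y3 + y4 >= 4
    y1, y2, y3, y4 >= 0

Solving the primal: x* = (0, 4).
  primal value c^T x* = 16.
Solving the dual: y* = (0, 0, 0, 4).
  dual value b^T y* = 16.
Strong duality: c^T x* = b^T y*. Confirmed.

16


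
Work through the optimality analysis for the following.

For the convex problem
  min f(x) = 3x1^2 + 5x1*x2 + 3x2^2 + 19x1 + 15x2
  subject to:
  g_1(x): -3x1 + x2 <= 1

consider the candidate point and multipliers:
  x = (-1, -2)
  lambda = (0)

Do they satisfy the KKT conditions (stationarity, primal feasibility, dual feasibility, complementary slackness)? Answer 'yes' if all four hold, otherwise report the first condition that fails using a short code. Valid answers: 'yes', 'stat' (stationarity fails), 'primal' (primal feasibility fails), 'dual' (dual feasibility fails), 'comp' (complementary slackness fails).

Gradient of f: grad f(x) = Q x + c = (3, -2)
Constraint values g_i(x) = a_i^T x - b_i:
  g_1((-1, -2)) = 0
Stationarity residual: grad f(x) + sum_i lambda_i a_i = (3, -2)
  -> stationarity FAILS
Primal feasibility (all g_i <= 0): OK
Dual feasibility (all lambda_i >= 0): OK
Complementary slackness (lambda_i * g_i(x) = 0 for all i): OK

Verdict: the first failing condition is stationarity -> stat.

stat


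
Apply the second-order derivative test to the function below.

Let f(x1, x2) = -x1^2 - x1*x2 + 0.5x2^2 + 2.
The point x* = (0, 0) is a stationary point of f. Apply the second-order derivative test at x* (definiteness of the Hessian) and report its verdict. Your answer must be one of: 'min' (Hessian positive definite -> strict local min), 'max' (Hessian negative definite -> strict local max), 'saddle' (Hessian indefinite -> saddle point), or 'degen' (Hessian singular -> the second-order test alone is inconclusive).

Compute the Hessian H = grad^2 f:
  H = [[-2, -1], [-1, 1]]
Verify stationarity: grad f(x*) = H x* + g = (0, 0).
Eigenvalues of H: -2.3028, 1.3028.
Eigenvalues have mixed signs, so H is indefinite -> x* is a saddle point.

saddle


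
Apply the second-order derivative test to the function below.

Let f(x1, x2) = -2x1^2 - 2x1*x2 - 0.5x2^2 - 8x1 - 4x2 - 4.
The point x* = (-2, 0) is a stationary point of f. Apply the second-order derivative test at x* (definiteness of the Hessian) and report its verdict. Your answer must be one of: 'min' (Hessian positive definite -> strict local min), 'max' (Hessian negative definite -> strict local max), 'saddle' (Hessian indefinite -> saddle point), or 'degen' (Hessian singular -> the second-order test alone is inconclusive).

Compute the Hessian H = grad^2 f:
  H = [[-4, -2], [-2, -1]]
Verify stationarity: grad f(x*) = H x* + g = (0, 0).
Eigenvalues of H: -5, 0.
H has a zero eigenvalue (singular; negative semidefinite but not definite), so H is neither positive definite, negative definite, nor indefinite. The second-order test alone is inconclusive -> degen.
(Indeed, f is constant along the null direction of H through x*, so x* is not a strict local extremum.)

degen


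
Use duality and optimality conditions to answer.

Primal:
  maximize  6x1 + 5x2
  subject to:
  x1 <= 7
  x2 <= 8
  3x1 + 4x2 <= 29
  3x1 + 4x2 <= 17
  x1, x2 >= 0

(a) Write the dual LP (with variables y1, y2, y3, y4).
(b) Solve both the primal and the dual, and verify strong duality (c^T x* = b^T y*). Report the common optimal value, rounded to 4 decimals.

The standard primal-dual pair for 'max c^T x s.t. A x <= b, x >= 0' is:
  Dual:  min b^T y  s.t.  A^T y >= c,  y >= 0.

So the dual LP is:
  minimize  7y1 + 8y2 + 29y3 + 17y4
  subject to:
    y1 + 3y3 + 3y4 >= 6
    y2 + 4y3 + 4y4 >= 5
    y1, y2, y3, y4 >= 0

Solving the primal: x* = (5.6667, 0).
  primal value c^T x* = 34.
Solving the dual: y* = (0, 0, 0, 2).
  dual value b^T y* = 34.
Strong duality: c^T x* = b^T y*. Confirmed.

34


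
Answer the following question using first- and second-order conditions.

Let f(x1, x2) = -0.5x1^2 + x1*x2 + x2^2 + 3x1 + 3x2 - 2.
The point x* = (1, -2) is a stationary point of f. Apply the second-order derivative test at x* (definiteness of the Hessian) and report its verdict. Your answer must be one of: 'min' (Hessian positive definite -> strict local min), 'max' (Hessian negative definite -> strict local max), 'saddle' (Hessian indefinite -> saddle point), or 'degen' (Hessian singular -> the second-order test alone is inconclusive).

Compute the Hessian H = grad^2 f:
  H = [[-1, 1], [1, 2]]
Verify stationarity: grad f(x*) = H x* + g = (0, 0).
Eigenvalues of H: -1.3028, 2.3028.
Eigenvalues have mixed signs, so H is indefinite -> x* is a saddle point.

saddle


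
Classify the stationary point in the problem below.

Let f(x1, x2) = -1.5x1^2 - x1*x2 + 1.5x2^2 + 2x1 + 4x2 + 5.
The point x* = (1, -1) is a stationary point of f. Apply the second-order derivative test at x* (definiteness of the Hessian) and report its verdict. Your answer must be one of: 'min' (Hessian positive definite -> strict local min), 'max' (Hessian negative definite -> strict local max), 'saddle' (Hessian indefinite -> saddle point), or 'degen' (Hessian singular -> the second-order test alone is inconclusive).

Compute the Hessian H = grad^2 f:
  H = [[-3, -1], [-1, 3]]
Verify stationarity: grad f(x*) = H x* + g = (0, 0).
Eigenvalues of H: -3.1623, 3.1623.
Eigenvalues have mixed signs, so H is indefinite -> x* is a saddle point.

saddle


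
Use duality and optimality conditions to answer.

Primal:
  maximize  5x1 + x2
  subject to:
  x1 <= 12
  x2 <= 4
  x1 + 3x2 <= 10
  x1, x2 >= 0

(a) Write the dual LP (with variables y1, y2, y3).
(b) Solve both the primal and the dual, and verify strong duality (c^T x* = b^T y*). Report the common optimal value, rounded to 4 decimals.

The standard primal-dual pair for 'max c^T x s.t. A x <= b, x >= 0' is:
  Dual:  min b^T y  s.t.  A^T y >= c,  y >= 0.

So the dual LP is:
  minimize  12y1 + 4y2 + 10y3
  subject to:
    y1 + y3 >= 5
    y2 + 3y3 >= 1
    y1, y2, y3 >= 0

Solving the primal: x* = (10, 0).
  primal value c^T x* = 50.
Solving the dual: y* = (0, 0, 5).
  dual value b^T y* = 50.
Strong duality: c^T x* = b^T y*. Confirmed.

50


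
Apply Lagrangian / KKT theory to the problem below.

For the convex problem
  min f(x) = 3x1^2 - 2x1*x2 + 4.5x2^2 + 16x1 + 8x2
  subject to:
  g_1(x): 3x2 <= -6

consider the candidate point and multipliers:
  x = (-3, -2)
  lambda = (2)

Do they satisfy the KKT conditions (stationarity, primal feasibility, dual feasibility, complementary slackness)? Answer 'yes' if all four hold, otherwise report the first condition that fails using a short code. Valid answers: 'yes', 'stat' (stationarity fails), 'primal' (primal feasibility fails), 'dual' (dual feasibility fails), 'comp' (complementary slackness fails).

Gradient of f: grad f(x) = Q x + c = (2, -4)
Constraint values g_i(x) = a_i^T x - b_i:
  g_1((-3, -2)) = 0
Stationarity residual: grad f(x) + sum_i lambda_i a_i = (2, 2)
  -> stationarity FAILS
Primal feasibility (all g_i <= 0): OK
Dual feasibility (all lambda_i >= 0): OK
Complementary slackness (lambda_i * g_i(x) = 0 for all i): OK

Verdict: the first failing condition is stationarity -> stat.

stat


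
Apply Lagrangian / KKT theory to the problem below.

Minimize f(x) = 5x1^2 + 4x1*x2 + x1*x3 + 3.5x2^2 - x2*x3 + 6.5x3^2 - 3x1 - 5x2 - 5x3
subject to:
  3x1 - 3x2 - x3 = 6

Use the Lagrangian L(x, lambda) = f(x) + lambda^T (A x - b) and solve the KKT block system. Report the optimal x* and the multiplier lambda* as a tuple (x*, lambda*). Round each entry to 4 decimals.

Form the Lagrangian:
  L(x, lambda) = (1/2) x^T Q x + c^T x + lambda^T (A x - b)
Stationarity (grad_x L = 0): Q x + c + A^T lambda = 0.
Primal feasibility: A x = b.

This gives the KKT block system:
  [ Q   A^T ] [ x     ]   [-c ]
  [ A    0  ] [ lambda ] = [ b ]

Solving the linear system:
  x*      = (1.2112, -0.8143, 0.0767)
  lambda* = (-1.9773)
  f(x*)   = 5.9591

x* = (1.2112, -0.8143, 0.0767), lambda* = (-1.9773)


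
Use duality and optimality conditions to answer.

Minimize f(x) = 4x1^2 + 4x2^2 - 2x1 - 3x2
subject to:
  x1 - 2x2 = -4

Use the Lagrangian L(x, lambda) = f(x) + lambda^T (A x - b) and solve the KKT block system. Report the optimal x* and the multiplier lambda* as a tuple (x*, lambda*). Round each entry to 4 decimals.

Form the Lagrangian:
  L(x, lambda) = (1/2) x^T Q x + c^T x + lambda^T (A x - b)
Stationarity (grad_x L = 0): Q x + c + A^T lambda = 0.
Primal feasibility: A x = b.

This gives the KKT block system:
  [ Q   A^T ] [ x     ]   [-c ]
  [ A    0  ] [ lambda ] = [ b ]

Solving the linear system:
  x*      = (-0.45, 1.775)
  lambda* = (5.6)
  f(x*)   = 8.9875

x* = (-0.45, 1.775), lambda* = (5.6)


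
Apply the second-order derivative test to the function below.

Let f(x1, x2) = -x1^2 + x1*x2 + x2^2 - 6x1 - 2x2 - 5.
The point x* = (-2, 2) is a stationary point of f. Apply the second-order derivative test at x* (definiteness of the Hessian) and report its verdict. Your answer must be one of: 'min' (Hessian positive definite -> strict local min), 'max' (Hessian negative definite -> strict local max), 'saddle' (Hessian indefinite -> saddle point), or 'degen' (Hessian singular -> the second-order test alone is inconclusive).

Compute the Hessian H = grad^2 f:
  H = [[-2, 1], [1, 2]]
Verify stationarity: grad f(x*) = H x* + g = (0, 0).
Eigenvalues of H: -2.2361, 2.2361.
Eigenvalues have mixed signs, so H is indefinite -> x* is a saddle point.

saddle


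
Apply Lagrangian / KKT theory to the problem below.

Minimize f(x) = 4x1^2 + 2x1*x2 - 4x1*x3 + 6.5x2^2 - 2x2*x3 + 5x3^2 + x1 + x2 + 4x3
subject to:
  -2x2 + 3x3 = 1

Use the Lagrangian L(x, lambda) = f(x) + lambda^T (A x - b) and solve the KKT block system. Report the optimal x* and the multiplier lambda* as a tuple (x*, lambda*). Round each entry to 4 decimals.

Form the Lagrangian:
  L(x, lambda) = (1/2) x^T Q x + c^T x + lambda^T (A x - b)
Stationarity (grad_x L = 0): Q x + c + A^T lambda = 0.
Primal feasibility: A x = b.

This gives the KKT block system:
  [ Q   A^T ] [ x     ]   [-c ]
  [ A    0  ] [ lambda ] = [ b ]

Solving the linear system:
  x*      = (0.0123, -0.3528, 0.0981)
  lambda* = (-1.8792)
  f(x*)   = 0.9656

x* = (0.0123, -0.3528, 0.0981), lambda* = (-1.8792)


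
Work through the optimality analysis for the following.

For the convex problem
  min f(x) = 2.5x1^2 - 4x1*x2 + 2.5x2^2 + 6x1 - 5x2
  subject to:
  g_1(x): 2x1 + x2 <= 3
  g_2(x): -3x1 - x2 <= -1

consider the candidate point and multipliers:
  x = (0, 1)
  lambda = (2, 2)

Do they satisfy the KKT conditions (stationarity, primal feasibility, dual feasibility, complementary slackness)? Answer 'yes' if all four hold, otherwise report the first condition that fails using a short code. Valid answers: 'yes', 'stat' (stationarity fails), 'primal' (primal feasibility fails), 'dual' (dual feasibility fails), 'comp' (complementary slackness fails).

Gradient of f: grad f(x) = Q x + c = (2, 0)
Constraint values g_i(x) = a_i^T x - b_i:
  g_1((0, 1)) = -2
  g_2((0, 1)) = 0
Stationarity residual: grad f(x) + sum_i lambda_i a_i = (0, 0)
  -> stationarity OK
Primal feasibility (all g_i <= 0): OK
Dual feasibility (all lambda_i >= 0): OK
Complementary slackness (lambda_i * g_i(x) = 0 for all i): FAILS

Verdict: the first failing condition is complementary_slackness -> comp.

comp


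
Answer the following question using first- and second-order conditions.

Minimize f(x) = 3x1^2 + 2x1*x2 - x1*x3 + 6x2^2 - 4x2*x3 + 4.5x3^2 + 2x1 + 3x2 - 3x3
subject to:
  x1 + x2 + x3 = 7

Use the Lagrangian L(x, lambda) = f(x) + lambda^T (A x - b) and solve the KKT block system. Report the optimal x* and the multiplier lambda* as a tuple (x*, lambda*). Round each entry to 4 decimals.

Form the Lagrangian:
  L(x, lambda) = (1/2) x^T Q x + c^T x + lambda^T (A x - b)
Stationarity (grad_x L = 0): Q x + c + A^T lambda = 0.
Primal feasibility: A x = b.

This gives the KKT block system:
  [ Q   A^T ] [ x     ]   [-c ]
  [ A    0  ] [ lambda ] = [ b ]

Solving the linear system:
  x*      = (2.2152, 1.7089, 3.0759)
  lambda* = (-15.6329)
  f(x*)   = 54.8797

x* = (2.2152, 1.7089, 3.0759), lambda* = (-15.6329)


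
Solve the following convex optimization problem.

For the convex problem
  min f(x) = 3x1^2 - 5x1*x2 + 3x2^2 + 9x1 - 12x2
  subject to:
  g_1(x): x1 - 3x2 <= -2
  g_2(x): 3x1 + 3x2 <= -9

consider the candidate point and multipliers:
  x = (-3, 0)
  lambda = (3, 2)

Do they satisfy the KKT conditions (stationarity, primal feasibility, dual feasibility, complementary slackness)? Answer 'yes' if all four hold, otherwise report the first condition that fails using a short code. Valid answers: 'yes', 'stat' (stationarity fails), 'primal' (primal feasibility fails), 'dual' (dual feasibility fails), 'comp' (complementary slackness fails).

Gradient of f: grad f(x) = Q x + c = (-9, 3)
Constraint values g_i(x) = a_i^T x - b_i:
  g_1((-3, 0)) = -1
  g_2((-3, 0)) = 0
Stationarity residual: grad f(x) + sum_i lambda_i a_i = (0, 0)
  -> stationarity OK
Primal feasibility (all g_i <= 0): OK
Dual feasibility (all lambda_i >= 0): OK
Complementary slackness (lambda_i * g_i(x) = 0 for all i): FAILS

Verdict: the first failing condition is complementary_slackness -> comp.

comp


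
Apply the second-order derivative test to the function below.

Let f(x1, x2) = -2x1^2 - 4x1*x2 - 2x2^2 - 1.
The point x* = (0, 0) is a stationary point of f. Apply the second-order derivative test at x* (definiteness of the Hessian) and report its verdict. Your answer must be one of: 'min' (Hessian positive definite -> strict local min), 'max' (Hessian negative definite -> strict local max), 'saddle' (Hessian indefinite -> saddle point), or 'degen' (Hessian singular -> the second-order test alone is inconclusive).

Compute the Hessian H = grad^2 f:
  H = [[-4, -4], [-4, -4]]
Verify stationarity: grad f(x*) = H x* + g = (0, 0).
Eigenvalues of H: -8, 0.
H has a zero eigenvalue (singular; negative semidefinite but not definite), so H is neither positive definite, negative definite, nor indefinite. The second-order test alone is inconclusive -> degen.
(Indeed, f is constant along the null direction of H through x*, so x* is not a strict local extremum.)

degen


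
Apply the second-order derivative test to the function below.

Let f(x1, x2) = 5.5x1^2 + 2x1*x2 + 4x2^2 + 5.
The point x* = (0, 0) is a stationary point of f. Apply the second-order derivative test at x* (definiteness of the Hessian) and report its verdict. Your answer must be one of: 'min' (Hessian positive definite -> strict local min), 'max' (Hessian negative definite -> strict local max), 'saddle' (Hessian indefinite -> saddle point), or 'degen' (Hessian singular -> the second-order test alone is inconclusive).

Compute the Hessian H = grad^2 f:
  H = [[11, 2], [2, 8]]
Verify stationarity: grad f(x*) = H x* + g = (0, 0).
Eigenvalues of H: 7, 12.
Both eigenvalues > 0, so H is positive definite -> x* is a strict local min.

min


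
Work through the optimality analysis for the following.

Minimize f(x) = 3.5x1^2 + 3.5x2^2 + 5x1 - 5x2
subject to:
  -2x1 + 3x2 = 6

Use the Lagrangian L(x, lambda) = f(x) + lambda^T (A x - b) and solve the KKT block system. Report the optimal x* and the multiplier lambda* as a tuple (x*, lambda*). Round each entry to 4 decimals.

Form the Lagrangian:
  L(x, lambda) = (1/2) x^T Q x + c^T x + lambda^T (A x - b)
Stationarity (grad_x L = 0): Q x + c + A^T lambda = 0.
Primal feasibility: A x = b.

This gives the KKT block system:
  [ Q   A^T ] [ x     ]   [-c ]
  [ A    0  ] [ lambda ] = [ b ]

Solving the linear system:
  x*      = (-1.0879, 1.2747)
  lambda* = (-1.3077)
  f(x*)   = -1.9835

x* = (-1.0879, 1.2747), lambda* = (-1.3077)


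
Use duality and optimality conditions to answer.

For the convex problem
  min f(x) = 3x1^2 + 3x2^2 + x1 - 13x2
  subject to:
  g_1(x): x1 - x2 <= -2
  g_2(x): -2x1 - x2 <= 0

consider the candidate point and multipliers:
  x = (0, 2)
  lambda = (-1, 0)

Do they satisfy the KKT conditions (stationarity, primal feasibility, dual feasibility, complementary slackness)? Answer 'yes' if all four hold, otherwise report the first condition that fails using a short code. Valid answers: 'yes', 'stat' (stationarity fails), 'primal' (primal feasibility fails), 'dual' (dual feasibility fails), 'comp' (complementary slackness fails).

Gradient of f: grad f(x) = Q x + c = (1, -1)
Constraint values g_i(x) = a_i^T x - b_i:
  g_1((0, 2)) = 0
  g_2((0, 2)) = -2
Stationarity residual: grad f(x) + sum_i lambda_i a_i = (0, 0)
  -> stationarity OK
Primal feasibility (all g_i <= 0): OK
Dual feasibility (all lambda_i >= 0): FAILS
Complementary slackness (lambda_i * g_i(x) = 0 for all i): OK

Verdict: the first failing condition is dual_feasibility -> dual.

dual


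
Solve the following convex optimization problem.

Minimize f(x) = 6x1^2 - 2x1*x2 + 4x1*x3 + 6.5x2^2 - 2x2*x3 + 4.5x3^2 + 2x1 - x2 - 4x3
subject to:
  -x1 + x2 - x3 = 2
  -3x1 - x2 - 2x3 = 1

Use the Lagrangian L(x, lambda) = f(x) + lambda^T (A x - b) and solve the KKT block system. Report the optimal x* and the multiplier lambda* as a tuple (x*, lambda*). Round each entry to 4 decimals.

Form the Lagrangian:
  L(x, lambda) = (1/2) x^T Q x + c^T x + lambda^T (A x - b)
Stationarity (grad_x L = 0): Q x + c + A^T lambda = 0.
Primal feasibility: A x = b.

This gives the KKT block system:
  [ Q   A^T ] [ x     ]   [-c ]
  [ A    0  ] [ lambda ] = [ b ]

Solving the linear system:
  x*      = (-0.6182, 1.2061, -0.1758)
  lambda* = (-14.3333, 1.9333)
  f(x*)   = 12.497

x* = (-0.6182, 1.2061, -0.1758), lambda* = (-14.3333, 1.9333)


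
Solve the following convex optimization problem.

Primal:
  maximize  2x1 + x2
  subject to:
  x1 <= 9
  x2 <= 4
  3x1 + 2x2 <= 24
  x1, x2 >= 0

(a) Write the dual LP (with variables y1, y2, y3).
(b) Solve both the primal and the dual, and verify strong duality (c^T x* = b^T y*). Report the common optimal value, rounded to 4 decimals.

The standard primal-dual pair for 'max c^T x s.t. A x <= b, x >= 0' is:
  Dual:  min b^T y  s.t.  A^T y >= c,  y >= 0.

So the dual LP is:
  minimize  9y1 + 4y2 + 24y3
  subject to:
    y1 + 3y3 >= 2
    y2 + 2y3 >= 1
    y1, y2, y3 >= 0

Solving the primal: x* = (8, 0).
  primal value c^T x* = 16.
Solving the dual: y* = (0, 0, 0.6667).
  dual value b^T y* = 16.
Strong duality: c^T x* = b^T y*. Confirmed.

16


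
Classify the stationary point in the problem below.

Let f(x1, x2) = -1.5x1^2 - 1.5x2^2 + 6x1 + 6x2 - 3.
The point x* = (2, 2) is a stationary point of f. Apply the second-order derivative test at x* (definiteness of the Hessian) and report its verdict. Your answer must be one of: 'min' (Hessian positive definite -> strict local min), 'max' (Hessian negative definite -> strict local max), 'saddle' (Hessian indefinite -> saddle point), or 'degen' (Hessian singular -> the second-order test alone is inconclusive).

Compute the Hessian H = grad^2 f:
  H = [[-3, 0], [0, -3]]
Verify stationarity: grad f(x*) = H x* + g = (0, 0).
Eigenvalues of H: -3, -3.
Both eigenvalues < 0, so H is negative definite -> x* is a strict local max.

max


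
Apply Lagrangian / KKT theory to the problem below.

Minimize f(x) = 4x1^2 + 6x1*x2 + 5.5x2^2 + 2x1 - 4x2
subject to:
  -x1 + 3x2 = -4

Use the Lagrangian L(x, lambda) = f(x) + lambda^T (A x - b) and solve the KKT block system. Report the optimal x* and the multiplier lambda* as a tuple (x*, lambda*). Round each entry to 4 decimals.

Form the Lagrangian:
  L(x, lambda) = (1/2) x^T Q x + c^T x + lambda^T (A x - b)
Stationarity (grad_x L = 0): Q x + c + A^T lambda = 0.
Primal feasibility: A x = b.

This gives the KKT block system:
  [ Q   A^T ] [ x     ]   [-c ]
  [ A    0  ] [ lambda ] = [ b ]

Solving the linear system:
  x*      = (0.9244, -1.0252)
  lambda* = (3.2437)
  f(x*)   = 9.4622

x* = (0.9244, -1.0252), lambda* = (3.2437)


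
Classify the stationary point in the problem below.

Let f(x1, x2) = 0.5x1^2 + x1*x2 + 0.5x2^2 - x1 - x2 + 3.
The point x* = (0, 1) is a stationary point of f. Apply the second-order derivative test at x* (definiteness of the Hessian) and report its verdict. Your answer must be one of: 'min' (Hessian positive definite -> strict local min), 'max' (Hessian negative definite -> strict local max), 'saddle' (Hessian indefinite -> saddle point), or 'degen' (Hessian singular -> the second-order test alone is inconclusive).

Compute the Hessian H = grad^2 f:
  H = [[1, 1], [1, 1]]
Verify stationarity: grad f(x*) = H x* + g = (0, 0).
Eigenvalues of H: 0, 2.
H has a zero eigenvalue (singular; positive semidefinite but not definite), so H is neither positive definite, negative definite, nor indefinite. The second-order test alone is inconclusive -> degen.
(Indeed, f is constant along the null direction of H through x*, so x* is not a strict local extremum.)

degen
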